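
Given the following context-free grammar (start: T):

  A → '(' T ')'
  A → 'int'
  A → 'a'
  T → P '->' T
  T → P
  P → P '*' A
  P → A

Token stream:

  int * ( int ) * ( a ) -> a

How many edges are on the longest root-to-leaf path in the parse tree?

7

[T [P [P [P [A int]] * [A ( [T [P [A int]]] )]] * [A ( [T [P [A a]]] )]] -> [T [P [A a]]]]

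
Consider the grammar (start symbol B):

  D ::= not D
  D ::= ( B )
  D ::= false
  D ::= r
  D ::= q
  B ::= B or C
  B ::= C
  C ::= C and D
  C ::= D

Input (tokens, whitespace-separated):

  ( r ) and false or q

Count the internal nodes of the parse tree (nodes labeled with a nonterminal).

[B [B [C [C [D ( [B [C [D r]]] )]] and [D false]]] or [C [D q]]]

11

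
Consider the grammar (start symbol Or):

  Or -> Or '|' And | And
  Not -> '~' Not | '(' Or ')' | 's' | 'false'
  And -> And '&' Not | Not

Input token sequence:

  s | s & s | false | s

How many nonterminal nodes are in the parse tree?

[Or [Or [Or [Or [And [Not s]]] | [And [And [Not s]] & [Not s]]] | [And [Not false]]] | [And [Not s]]]

14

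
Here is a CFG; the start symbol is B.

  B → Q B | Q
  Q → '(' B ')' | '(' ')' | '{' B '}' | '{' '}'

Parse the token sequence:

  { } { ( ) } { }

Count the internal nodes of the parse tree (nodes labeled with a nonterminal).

8

[B [Q { }] [B [Q { [B [Q ( )]] }] [B [Q { }]]]]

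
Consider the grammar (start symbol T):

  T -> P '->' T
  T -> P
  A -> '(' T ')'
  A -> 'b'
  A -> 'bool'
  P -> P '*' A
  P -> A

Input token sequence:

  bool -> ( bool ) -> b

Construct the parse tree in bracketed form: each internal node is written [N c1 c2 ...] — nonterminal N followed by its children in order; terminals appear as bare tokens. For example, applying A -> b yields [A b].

[T [P [A bool]] -> [T [P [A ( [T [P [A bool]]] )]] -> [T [P [A b]]]]]

T
P -> T
A -> T
bool -> T
bool -> P -> T
bool -> A -> T
bool -> ( T ) -> T
bool -> ( P ) -> T
bool -> ( A ) -> T
bool -> ( bool ) -> T
bool -> ( bool ) -> P
bool -> ( bool ) -> A
bool -> ( bool ) -> b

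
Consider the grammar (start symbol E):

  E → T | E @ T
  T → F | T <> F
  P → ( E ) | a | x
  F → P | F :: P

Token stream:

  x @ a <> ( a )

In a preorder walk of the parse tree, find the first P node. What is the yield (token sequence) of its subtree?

x

[E [E [T [F [P x]]]] @ [T [T [F [P a]]] <> [F [P ( [E [T [F [P a]]]] )]]]]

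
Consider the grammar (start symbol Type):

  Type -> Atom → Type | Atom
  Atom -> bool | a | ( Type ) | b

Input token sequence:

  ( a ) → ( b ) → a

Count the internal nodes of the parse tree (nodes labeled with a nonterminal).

10

[Type [Atom ( [Type [Atom a]] )] → [Type [Atom ( [Type [Atom b]] )] → [Type [Atom a]]]]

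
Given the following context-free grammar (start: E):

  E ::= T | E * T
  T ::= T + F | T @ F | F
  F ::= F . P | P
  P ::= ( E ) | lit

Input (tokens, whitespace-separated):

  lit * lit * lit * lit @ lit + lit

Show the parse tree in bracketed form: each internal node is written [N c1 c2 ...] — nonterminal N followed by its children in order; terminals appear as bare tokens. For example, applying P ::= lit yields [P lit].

E
E * T
E * T * T
E * T * T * T
T * T * T * T
F * T * T * T
P * T * T * T
lit * T * T * T
lit * F * T * T
lit * P * T * T
lit * lit * T * T
lit * lit * F * T
lit * lit * P * T
lit * lit * lit * T
lit * lit * lit * T + F
lit * lit * lit * T @ F + F
lit * lit * lit * F @ F + F
lit * lit * lit * P @ F + F
lit * lit * lit * lit @ F + F
lit * lit * lit * lit @ P + F
lit * lit * lit * lit @ lit + F
lit * lit * lit * lit @ lit + P
lit * lit * lit * lit @ lit + lit

[E [E [E [E [T [F [P lit]]]] * [T [F [P lit]]]] * [T [F [P lit]]]] * [T [T [T [F [P lit]]] @ [F [P lit]]] + [F [P lit]]]]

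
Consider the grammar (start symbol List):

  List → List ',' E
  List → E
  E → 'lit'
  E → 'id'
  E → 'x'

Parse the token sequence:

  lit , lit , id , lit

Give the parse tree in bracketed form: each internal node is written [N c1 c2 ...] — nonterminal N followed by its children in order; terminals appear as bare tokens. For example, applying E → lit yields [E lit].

[List [List [List [List [E lit]] , [E lit]] , [E id]] , [E lit]]

List
List , E
List , E , E
List , E , E , E
E , E , E , E
lit , E , E , E
lit , lit , E , E
lit , lit , id , E
lit , lit , id , lit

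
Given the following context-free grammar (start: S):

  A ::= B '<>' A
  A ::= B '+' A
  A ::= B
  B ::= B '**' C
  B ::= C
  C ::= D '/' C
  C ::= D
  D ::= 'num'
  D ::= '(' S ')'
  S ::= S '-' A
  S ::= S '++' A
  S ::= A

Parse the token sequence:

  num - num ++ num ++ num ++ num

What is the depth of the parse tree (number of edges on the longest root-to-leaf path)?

[S [S [S [S [S [A [B [C [D num]]]]] - [A [B [C [D num]]]]] ++ [A [B [C [D num]]]]] ++ [A [B [C [D num]]]]] ++ [A [B [C [D num]]]]]

9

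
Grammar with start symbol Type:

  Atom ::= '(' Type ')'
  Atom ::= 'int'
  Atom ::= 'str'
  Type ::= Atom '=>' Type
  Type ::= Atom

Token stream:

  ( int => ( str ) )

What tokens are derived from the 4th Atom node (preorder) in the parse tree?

str

[Type [Atom ( [Type [Atom int] => [Type [Atom ( [Type [Atom str]] )]]] )]]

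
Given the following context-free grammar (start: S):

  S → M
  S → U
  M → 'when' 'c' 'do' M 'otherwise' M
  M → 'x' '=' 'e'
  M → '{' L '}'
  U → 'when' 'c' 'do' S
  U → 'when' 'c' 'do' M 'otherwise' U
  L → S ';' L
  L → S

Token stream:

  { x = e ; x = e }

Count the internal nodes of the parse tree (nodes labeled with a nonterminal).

8

[S [M { [L [S [M x = e]] ; [L [S [M x = e]]]] }]]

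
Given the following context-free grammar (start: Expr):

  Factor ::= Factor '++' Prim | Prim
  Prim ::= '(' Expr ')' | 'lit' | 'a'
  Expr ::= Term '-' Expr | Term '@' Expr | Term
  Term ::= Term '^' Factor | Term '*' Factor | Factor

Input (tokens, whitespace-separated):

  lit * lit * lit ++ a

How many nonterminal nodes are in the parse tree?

[Expr [Term [Term [Term [Factor [Prim lit]]] * [Factor [Prim lit]]] * [Factor [Factor [Prim lit]] ++ [Prim a]]]]

12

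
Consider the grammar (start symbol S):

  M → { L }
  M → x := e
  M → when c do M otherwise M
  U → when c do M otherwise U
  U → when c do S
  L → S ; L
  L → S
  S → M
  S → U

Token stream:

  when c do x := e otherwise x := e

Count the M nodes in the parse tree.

3

[S [M when c do [M x := e] otherwise [M x := e]]]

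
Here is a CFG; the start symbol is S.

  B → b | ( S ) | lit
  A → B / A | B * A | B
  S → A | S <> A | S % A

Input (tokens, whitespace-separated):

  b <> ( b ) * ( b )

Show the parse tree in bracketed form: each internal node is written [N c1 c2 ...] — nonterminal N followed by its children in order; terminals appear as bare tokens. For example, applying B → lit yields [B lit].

S
S <> A
A <> A
B <> A
b <> A
b <> B * A
b <> ( S ) * A
b <> ( A ) * A
b <> ( B ) * A
b <> ( b ) * A
b <> ( b ) * B
b <> ( b ) * ( S )
b <> ( b ) * ( A )
b <> ( b ) * ( B )
b <> ( b ) * ( b )

[S [S [A [B b]]] <> [A [B ( [S [A [B b]]] )] * [A [B ( [S [A [B b]]] )]]]]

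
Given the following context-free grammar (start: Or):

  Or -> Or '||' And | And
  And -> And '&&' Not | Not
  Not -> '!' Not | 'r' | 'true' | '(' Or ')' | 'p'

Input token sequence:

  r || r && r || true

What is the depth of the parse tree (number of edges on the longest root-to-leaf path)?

5

[Or [Or [Or [And [Not r]]] || [And [And [Not r]] && [Not r]]] || [And [Not true]]]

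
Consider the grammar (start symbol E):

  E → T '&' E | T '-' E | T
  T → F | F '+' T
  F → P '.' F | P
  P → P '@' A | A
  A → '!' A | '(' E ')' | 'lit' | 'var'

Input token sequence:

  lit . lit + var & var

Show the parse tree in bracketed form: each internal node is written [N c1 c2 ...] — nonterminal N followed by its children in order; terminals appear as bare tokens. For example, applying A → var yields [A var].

E
T & E
F + T & E
P . F + T & E
A . F + T & E
lit . F + T & E
lit . P + T & E
lit . A + T & E
lit . lit + T & E
lit . lit + F & E
lit . lit + P & E
lit . lit + A & E
lit . lit + var & E
lit . lit + var & T
lit . lit + var & F
lit . lit + var & P
lit . lit + var & A
lit . lit + var & var

[E [T [F [P [A lit]] . [F [P [A lit]]]] + [T [F [P [A var]]]]] & [E [T [F [P [A var]]]]]]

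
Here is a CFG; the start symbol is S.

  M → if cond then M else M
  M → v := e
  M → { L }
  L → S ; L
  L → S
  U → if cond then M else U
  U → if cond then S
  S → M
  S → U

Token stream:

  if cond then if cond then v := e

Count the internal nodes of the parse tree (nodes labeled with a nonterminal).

[S [U if cond then [S [U if cond then [S [M v := e]]]]]]

6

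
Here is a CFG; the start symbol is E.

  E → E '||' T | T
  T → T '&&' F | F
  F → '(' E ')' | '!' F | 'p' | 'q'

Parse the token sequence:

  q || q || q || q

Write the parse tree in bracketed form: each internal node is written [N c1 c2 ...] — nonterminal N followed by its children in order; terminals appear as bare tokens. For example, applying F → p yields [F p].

E
E || T
E || T || T
E || T || T || T
T || T || T || T
F || T || T || T
q || T || T || T
q || F || T || T
q || q || T || T
q || q || F || T
q || q || q || T
q || q || q || F
q || q || q || q

[E [E [E [E [T [F q]]] || [T [F q]]] || [T [F q]]] || [T [F q]]]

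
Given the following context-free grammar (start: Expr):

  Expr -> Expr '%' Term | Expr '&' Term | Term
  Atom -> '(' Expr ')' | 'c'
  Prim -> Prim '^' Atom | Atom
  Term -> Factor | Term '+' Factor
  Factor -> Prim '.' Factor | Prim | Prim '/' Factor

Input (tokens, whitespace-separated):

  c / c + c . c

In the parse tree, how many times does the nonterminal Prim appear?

[Expr [Term [Term [Factor [Prim [Atom c]] / [Factor [Prim [Atom c]]]]] + [Factor [Prim [Atom c]] . [Factor [Prim [Atom c]]]]]]

4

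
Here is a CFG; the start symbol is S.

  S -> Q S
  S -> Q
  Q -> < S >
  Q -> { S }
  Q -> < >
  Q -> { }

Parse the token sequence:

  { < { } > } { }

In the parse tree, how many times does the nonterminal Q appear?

[S [Q { [S [Q < [S [Q { }]] >]] }] [S [Q { }]]]

4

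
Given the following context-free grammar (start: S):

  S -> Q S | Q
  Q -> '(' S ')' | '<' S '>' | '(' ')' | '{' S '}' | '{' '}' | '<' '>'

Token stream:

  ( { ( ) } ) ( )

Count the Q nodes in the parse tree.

4

[S [Q ( [S [Q { [S [Q ( )]] }]] )] [S [Q ( )]]]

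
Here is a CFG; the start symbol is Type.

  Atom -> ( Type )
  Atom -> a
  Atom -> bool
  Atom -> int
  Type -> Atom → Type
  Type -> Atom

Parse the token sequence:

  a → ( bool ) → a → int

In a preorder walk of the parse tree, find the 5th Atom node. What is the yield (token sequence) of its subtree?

int

[Type [Atom a] → [Type [Atom ( [Type [Atom bool]] )] → [Type [Atom a] → [Type [Atom int]]]]]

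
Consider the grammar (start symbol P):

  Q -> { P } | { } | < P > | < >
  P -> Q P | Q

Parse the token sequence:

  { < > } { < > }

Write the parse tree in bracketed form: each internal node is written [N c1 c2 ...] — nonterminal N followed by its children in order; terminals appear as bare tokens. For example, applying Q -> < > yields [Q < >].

[P [Q { [P [Q < >]] }] [P [Q { [P [Q < >]] }]]]

P
Q P
{ P } P
{ Q } P
{ < > } P
{ < > } Q
{ < > } { P }
{ < > } { Q }
{ < > } { < > }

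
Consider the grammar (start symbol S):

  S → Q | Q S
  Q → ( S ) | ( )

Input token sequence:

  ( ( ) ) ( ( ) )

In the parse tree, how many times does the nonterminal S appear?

4

[S [Q ( [S [Q ( )]] )] [S [Q ( [S [Q ( )]] )]]]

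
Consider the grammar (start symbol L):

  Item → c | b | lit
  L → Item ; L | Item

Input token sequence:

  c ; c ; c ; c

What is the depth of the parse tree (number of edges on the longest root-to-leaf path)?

[L [Item c] ; [L [Item c] ; [L [Item c] ; [L [Item c]]]]]

5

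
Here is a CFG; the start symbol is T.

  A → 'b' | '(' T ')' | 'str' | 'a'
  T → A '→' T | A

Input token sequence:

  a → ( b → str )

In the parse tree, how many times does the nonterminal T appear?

4

[T [A a] → [T [A ( [T [A b] → [T [A str]]] )]]]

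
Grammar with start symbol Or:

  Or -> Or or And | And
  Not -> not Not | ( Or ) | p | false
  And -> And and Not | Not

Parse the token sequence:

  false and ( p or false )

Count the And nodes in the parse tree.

[Or [And [And [Not false]] and [Not ( [Or [Or [And [Not p]]] or [And [Not false]]] )]]]

4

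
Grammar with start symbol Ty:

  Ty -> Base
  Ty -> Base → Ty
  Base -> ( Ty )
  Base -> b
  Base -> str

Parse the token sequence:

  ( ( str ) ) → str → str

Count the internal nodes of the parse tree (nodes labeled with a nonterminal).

10

[Ty [Base ( [Ty [Base ( [Ty [Base str]] )]] )] → [Ty [Base str] → [Ty [Base str]]]]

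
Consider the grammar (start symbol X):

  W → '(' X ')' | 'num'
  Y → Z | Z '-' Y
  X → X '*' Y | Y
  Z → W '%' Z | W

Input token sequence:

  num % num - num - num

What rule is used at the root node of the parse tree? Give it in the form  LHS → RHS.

X → Y

[X [Y [Z [W num] % [Z [W num]]] - [Y [Z [W num]] - [Y [Z [W num]]]]]]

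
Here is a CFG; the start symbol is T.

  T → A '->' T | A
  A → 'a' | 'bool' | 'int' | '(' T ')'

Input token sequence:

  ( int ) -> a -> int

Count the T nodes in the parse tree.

4

[T [A ( [T [A int]] )] -> [T [A a] -> [T [A int]]]]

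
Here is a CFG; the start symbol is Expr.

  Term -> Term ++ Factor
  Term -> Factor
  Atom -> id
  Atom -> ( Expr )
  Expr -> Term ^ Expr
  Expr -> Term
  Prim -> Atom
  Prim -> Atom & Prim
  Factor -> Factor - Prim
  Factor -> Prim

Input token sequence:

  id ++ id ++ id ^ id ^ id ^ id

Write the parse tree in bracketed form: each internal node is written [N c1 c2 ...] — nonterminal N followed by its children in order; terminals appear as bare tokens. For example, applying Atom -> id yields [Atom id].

[Expr [Term [Term [Term [Factor [Prim [Atom id]]]] ++ [Factor [Prim [Atom id]]]] ++ [Factor [Prim [Atom id]]]] ^ [Expr [Term [Factor [Prim [Atom id]]]] ^ [Expr [Term [Factor [Prim [Atom id]]]] ^ [Expr [Term [Factor [Prim [Atom id]]]]]]]]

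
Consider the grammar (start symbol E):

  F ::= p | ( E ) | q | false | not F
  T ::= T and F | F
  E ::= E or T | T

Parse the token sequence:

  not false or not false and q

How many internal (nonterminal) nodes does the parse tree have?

10

[E [E [T [F not [F false]]]] or [T [T [F not [F false]]] and [F q]]]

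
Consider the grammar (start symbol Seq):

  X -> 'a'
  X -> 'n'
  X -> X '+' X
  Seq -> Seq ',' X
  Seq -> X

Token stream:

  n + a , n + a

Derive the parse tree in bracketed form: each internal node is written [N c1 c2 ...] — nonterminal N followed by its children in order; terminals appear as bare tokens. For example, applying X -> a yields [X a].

[Seq [Seq [X [X n] + [X a]]] , [X [X n] + [X a]]]

Seq
Seq , X
X , X
X + X , X
n + X , X
n + a , X
n + a , X + X
n + a , n + X
n + a , n + a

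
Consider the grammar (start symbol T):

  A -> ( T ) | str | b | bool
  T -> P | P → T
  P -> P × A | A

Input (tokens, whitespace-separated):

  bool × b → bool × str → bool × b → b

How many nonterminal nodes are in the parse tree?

18

[T [P [P [A bool]] × [A b]] → [T [P [P [A bool]] × [A str]] → [T [P [P [A bool]] × [A b]] → [T [P [A b]]]]]]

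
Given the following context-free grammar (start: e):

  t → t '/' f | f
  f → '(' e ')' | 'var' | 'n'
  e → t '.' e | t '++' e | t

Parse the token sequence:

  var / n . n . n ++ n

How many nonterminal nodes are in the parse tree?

[e [t [t [f var]] / [f n]] . [e [t [f n]] . [e [t [f n]] ++ [e [t [f n]]]]]]

14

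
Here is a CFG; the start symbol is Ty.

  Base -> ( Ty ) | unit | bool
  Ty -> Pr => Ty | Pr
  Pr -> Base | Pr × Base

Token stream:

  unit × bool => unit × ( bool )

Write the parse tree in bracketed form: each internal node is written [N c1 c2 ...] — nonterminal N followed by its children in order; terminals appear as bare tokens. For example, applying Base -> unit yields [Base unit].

Ty
Pr => Ty
Pr × Base => Ty
Base × Base => Ty
unit × Base => Ty
unit × bool => Ty
unit × bool => Pr
unit × bool => Pr × Base
unit × bool => Base × Base
unit × bool => unit × Base
unit × bool => unit × ( Ty )
unit × bool => unit × ( Pr )
unit × bool => unit × ( Base )
unit × bool => unit × ( bool )

[Ty [Pr [Pr [Base unit]] × [Base bool]] => [Ty [Pr [Pr [Base unit]] × [Base ( [Ty [Pr [Base bool]]] )]]]]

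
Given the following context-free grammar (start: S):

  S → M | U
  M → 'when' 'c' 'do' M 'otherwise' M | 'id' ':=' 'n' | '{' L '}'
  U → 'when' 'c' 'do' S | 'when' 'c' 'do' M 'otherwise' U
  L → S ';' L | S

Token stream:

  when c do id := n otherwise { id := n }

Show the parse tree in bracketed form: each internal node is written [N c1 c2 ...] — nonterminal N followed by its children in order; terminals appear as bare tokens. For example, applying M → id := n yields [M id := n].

[S [M when c do [M id := n] otherwise [M { [L [S [M id := n]]] }]]]

S
M
when c do M otherwise M
when c do id := n otherwise M
when c do id := n otherwise { L }
when c do id := n otherwise { S }
when c do id := n otherwise { M }
when c do id := n otherwise { id := n }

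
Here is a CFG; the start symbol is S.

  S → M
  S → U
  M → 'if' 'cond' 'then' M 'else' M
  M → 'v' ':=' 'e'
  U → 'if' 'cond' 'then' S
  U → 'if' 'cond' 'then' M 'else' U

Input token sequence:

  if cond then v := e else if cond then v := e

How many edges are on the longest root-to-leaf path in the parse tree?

5

[S [U if cond then [M v := e] else [U if cond then [S [M v := e]]]]]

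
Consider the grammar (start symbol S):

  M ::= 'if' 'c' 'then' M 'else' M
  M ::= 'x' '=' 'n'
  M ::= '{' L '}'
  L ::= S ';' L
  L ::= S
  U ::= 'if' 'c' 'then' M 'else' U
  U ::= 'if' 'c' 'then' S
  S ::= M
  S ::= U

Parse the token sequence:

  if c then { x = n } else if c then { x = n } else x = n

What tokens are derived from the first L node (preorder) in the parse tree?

[S [M if c then [M { [L [S [M x = n]]] }] else [M if c then [M { [L [S [M x = n]]] }] else [M x = n]]]]

x = n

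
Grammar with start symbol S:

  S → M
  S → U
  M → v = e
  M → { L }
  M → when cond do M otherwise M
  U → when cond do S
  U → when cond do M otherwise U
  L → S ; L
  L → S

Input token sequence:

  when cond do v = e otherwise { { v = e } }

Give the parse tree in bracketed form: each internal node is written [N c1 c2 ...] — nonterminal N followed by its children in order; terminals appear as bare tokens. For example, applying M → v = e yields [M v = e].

[S [M when cond do [M v = e] otherwise [M { [L [S [M { [L [S [M v = e]]] }]]] }]]]

S
M
when cond do M otherwise M
when cond do v = e otherwise M
when cond do v = e otherwise { L }
when cond do v = e otherwise { S }
when cond do v = e otherwise { M }
when cond do v = e otherwise { { L } }
when cond do v = e otherwise { { S } }
when cond do v = e otherwise { { M } }
when cond do v = e otherwise { { v = e } }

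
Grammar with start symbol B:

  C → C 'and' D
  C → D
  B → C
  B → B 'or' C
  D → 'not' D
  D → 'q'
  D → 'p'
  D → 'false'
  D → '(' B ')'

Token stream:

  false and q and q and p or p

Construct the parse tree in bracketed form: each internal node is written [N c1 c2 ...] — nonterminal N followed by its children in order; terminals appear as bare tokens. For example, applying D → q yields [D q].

B
B or C
C or C
C and D or C
C and D and D or C
C and D and D and D or C
D and D and D and D or C
false and D and D and D or C
false and q and D and D or C
false and q and q and D or C
false and q and q and p or C
false and q and q and p or D
false and q and q and p or p

[B [B [C [C [C [C [D false]] and [D q]] and [D q]] and [D p]]] or [C [D p]]]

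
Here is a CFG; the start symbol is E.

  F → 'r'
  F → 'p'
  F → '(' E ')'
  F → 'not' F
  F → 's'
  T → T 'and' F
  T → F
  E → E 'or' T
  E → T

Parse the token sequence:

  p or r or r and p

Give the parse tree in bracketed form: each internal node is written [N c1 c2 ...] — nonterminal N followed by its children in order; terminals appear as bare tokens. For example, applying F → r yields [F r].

E
E or T
E or T or T
T or T or T
F or T or T
p or T or T
p or F or T
p or r or T
p or r or T and F
p or r or F and F
p or r or r and F
p or r or r and p

[E [E [E [T [F p]]] or [T [F r]]] or [T [T [F r]] and [F p]]]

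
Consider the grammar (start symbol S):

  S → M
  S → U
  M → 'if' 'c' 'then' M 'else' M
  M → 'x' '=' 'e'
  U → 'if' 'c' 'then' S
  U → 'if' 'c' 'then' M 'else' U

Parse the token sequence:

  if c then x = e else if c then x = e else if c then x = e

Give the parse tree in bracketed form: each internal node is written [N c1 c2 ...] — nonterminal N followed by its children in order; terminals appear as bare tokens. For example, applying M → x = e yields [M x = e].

[S [U if c then [M x = e] else [U if c then [M x = e] else [U if c then [S [M x = e]]]]]]

S
U
if c then M else U
if c then x = e else U
if c then x = e else if c then M else U
if c then x = e else if c then x = e else U
if c then x = e else if c then x = e else if c then S
if c then x = e else if c then x = e else if c then M
if c then x = e else if c then x = e else if c then x = e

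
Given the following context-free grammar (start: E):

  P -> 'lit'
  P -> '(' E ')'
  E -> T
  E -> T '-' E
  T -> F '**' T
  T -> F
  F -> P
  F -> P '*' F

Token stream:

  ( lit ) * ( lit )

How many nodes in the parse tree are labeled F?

4

[E [T [F [P ( [E [T [F [P lit]]]] )] * [F [P ( [E [T [F [P lit]]]] )]]]]]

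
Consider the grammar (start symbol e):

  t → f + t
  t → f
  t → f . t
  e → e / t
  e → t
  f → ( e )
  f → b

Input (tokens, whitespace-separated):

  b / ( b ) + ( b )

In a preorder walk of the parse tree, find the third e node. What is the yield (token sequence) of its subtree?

b

[e [e [t [f b]]] / [t [f ( [e [t [f b]]] )] + [t [f ( [e [t [f b]]] )]]]]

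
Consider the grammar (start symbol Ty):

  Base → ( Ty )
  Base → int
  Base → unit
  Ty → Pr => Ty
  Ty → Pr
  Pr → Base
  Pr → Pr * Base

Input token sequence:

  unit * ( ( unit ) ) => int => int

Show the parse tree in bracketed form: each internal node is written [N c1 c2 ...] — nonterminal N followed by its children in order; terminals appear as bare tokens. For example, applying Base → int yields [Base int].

Ty
Pr => Ty
Pr * Base => Ty
Base * Base => Ty
unit * Base => Ty
unit * ( Ty ) => Ty
unit * ( Pr ) => Ty
unit * ( Base ) => Ty
unit * ( ( Ty ) ) => Ty
unit * ( ( Pr ) ) => Ty
unit * ( ( Base ) ) => Ty
unit * ( ( unit ) ) => Ty
unit * ( ( unit ) ) => Pr => Ty
unit * ( ( unit ) ) => Base => Ty
unit * ( ( unit ) ) => int => Ty
unit * ( ( unit ) ) => int => Pr
unit * ( ( unit ) ) => int => Base
unit * ( ( unit ) ) => int => int

[Ty [Pr [Pr [Base unit]] * [Base ( [Ty [Pr [Base ( [Ty [Pr [Base unit]]] )]]] )]] => [Ty [Pr [Base int]] => [Ty [Pr [Base int]]]]]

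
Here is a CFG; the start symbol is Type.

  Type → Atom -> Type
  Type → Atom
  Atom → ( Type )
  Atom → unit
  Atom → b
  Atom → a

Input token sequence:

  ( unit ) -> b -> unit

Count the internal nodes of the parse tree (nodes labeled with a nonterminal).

8

[Type [Atom ( [Type [Atom unit]] )] -> [Type [Atom b] -> [Type [Atom unit]]]]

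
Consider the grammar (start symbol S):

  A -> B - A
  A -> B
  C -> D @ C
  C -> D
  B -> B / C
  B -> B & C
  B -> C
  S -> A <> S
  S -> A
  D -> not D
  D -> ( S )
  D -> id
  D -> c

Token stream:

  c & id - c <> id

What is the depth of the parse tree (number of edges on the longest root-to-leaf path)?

6

[S [A [B [B [C [D c]]] & [C [D id]]] - [A [B [C [D c]]]]] <> [S [A [B [C [D id]]]]]]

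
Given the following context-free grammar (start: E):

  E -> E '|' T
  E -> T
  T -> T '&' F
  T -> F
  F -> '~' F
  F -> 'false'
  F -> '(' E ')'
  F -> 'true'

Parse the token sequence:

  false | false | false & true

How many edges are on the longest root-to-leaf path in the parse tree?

[E [E [E [T [F false]]] | [T [F false]]] | [T [T [F false]] & [F true]]]

5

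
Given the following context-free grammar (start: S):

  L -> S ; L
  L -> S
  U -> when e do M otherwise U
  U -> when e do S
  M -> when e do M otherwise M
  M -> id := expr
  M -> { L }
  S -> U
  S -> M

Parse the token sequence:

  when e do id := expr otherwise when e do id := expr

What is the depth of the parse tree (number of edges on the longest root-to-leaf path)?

[S [U when e do [M id := expr] otherwise [U when e do [S [M id := expr]]]]]

5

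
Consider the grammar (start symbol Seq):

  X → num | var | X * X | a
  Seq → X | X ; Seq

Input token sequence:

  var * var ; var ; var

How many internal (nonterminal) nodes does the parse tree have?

[Seq [X [X var] * [X var]] ; [Seq [X var] ; [Seq [X var]]]]

8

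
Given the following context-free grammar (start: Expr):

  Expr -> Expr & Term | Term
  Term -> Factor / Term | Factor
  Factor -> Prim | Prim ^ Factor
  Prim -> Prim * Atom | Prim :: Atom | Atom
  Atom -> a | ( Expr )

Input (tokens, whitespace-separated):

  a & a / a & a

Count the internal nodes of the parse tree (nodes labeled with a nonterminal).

19

[Expr [Expr [Expr [Term [Factor [Prim [Atom a]]]]] & [Term [Factor [Prim [Atom a]]] / [Term [Factor [Prim [Atom a]]]]]] & [Term [Factor [Prim [Atom a]]]]]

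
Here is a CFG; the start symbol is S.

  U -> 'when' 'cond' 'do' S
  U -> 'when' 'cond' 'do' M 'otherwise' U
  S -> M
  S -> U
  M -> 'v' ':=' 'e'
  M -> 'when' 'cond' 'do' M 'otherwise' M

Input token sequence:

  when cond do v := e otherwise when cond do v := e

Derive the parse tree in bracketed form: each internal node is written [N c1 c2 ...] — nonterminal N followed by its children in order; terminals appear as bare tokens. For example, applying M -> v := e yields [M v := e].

S
U
when cond do M otherwise U
when cond do v := e otherwise U
when cond do v := e otherwise when cond do S
when cond do v := e otherwise when cond do M
when cond do v := e otherwise when cond do v := e

[S [U when cond do [M v := e] otherwise [U when cond do [S [M v := e]]]]]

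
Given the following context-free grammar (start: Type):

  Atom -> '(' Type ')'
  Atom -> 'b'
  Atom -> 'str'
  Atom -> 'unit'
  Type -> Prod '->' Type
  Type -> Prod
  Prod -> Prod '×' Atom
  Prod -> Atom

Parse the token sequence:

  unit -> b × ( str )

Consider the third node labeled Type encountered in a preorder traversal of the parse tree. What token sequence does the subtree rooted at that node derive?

[Type [Prod [Atom unit]] -> [Type [Prod [Prod [Atom b]] × [Atom ( [Type [Prod [Atom str]]] )]]]]

str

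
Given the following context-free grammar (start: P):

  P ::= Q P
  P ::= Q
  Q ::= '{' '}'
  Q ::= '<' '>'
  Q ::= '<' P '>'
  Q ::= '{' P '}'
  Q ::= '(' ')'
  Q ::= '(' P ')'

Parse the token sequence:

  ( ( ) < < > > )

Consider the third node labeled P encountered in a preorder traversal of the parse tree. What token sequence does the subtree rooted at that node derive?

< < > >

[P [Q ( [P [Q ( )] [P [Q < [P [Q < >]] >]]] )]]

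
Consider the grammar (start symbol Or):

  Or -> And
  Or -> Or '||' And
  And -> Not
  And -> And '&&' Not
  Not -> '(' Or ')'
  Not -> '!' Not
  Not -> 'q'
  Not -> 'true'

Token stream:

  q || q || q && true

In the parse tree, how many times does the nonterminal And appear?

[Or [Or [Or [And [Not q]]] || [And [Not q]]] || [And [And [Not q]] && [Not true]]]

4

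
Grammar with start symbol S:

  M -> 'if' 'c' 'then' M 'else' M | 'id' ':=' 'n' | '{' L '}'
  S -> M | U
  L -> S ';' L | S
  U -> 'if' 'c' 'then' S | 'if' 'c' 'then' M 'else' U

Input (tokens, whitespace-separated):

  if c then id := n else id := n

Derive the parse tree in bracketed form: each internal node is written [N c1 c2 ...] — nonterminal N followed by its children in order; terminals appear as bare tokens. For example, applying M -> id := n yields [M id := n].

S
M
if c then M else M
if c then id := n else M
if c then id := n else id := n

[S [M if c then [M id := n] else [M id := n]]]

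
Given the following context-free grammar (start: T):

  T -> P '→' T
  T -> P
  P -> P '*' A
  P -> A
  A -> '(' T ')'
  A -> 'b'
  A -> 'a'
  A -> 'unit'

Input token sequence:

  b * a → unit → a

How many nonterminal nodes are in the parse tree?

[T [P [P [A b]] * [A a]] → [T [P [A unit]] → [T [P [A a]]]]]

11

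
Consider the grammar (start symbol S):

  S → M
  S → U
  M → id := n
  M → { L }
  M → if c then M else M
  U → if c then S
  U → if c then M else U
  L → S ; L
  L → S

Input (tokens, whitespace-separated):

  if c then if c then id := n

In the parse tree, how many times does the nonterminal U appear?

2

[S [U if c then [S [U if c then [S [M id := n]]]]]]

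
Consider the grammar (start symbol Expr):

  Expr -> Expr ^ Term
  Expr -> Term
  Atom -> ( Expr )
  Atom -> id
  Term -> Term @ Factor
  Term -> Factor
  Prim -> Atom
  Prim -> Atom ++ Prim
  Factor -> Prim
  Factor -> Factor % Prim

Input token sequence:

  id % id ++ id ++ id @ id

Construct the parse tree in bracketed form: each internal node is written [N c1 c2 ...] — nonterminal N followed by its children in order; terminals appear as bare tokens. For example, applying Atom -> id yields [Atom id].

Expr
Term
Term @ Factor
Factor @ Factor
Factor % Prim @ Factor
Prim % Prim @ Factor
Atom % Prim @ Factor
id % Prim @ Factor
id % Atom ++ Prim @ Factor
id % id ++ Prim @ Factor
id % id ++ Atom ++ Prim @ Factor
id % id ++ id ++ Prim @ Factor
id % id ++ id ++ Atom @ Factor
id % id ++ id ++ id @ Factor
id % id ++ id ++ id @ Prim
id % id ++ id ++ id @ Atom
id % id ++ id ++ id @ id

[Expr [Term [Term [Factor [Factor [Prim [Atom id]]] % [Prim [Atom id] ++ [Prim [Atom id] ++ [Prim [Atom id]]]]]] @ [Factor [Prim [Atom id]]]]]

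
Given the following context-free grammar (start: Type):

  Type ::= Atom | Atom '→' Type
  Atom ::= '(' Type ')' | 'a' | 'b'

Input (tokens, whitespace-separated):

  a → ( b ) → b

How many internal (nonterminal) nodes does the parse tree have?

[Type [Atom a] → [Type [Atom ( [Type [Atom b]] )] → [Type [Atom b]]]]

8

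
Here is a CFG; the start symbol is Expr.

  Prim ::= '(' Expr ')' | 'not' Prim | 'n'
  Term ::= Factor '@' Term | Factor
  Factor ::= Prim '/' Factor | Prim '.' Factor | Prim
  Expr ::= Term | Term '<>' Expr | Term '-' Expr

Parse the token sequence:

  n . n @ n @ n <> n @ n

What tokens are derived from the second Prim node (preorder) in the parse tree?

[Expr [Term [Factor [Prim n] . [Factor [Prim n]]] @ [Term [Factor [Prim n]] @ [Term [Factor [Prim n]]]]] <> [Expr [Term [Factor [Prim n]] @ [Term [Factor [Prim n]]]]]]

n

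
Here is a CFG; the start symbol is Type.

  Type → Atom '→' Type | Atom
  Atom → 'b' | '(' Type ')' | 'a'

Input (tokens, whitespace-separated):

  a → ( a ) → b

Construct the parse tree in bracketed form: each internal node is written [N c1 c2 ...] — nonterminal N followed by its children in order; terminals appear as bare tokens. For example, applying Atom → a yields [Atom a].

[Type [Atom a] → [Type [Atom ( [Type [Atom a]] )] → [Type [Atom b]]]]

Type
Atom → Type
a → Type
a → Atom → Type
a → ( Type ) → Type
a → ( Atom ) → Type
a → ( a ) → Type
a → ( a ) → Atom
a → ( a ) → b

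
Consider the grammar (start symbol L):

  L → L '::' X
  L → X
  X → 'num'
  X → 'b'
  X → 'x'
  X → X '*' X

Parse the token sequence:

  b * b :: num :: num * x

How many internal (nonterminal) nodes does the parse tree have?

[L [L [L [X [X b] * [X b]]] :: [X num]] :: [X [X num] * [X x]]]

10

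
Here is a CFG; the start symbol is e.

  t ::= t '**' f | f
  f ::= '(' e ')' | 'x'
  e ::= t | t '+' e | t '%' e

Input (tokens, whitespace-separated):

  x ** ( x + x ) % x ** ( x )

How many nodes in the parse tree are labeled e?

[e [t [t [f x]] ** [f ( [e [t [f x]] + [e [t [f x]]]] )]] % [e [t [t [f x]] ** [f ( [e [t [f x]]] )]]]]

5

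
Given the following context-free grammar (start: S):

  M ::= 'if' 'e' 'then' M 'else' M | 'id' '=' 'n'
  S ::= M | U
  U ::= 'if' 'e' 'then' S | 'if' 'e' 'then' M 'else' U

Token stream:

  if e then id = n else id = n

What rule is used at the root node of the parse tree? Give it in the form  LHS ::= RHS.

S ::= M

[S [M if e then [M id = n] else [M id = n]]]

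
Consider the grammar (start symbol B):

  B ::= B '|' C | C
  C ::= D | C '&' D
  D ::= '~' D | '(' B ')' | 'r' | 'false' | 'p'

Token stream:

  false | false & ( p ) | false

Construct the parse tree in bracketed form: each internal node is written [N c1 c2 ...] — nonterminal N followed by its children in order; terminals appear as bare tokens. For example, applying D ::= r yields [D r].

[B [B [B [C [D false]]] | [C [C [D false]] & [D ( [B [C [D p]]] )]]] | [C [D false]]]

B
B | C
B | C | C
C | C | C
D | C | C
false | C | C
false | C & D | C
false | D & D | C
false | false & D | C
false | false & ( B ) | C
false | false & ( C ) | C
false | false & ( D ) | C
false | false & ( p ) | C
false | false & ( p ) | D
false | false & ( p ) | false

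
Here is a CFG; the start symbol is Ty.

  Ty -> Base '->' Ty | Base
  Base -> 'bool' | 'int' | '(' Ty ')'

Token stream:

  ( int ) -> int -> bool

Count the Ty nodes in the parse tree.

4

[Ty [Base ( [Ty [Base int]] )] -> [Ty [Base int] -> [Ty [Base bool]]]]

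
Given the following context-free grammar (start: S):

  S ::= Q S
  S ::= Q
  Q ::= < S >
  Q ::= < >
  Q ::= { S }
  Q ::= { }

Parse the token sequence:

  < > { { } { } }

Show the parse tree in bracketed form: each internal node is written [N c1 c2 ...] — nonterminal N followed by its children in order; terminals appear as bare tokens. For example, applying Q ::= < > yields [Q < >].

S
Q S
< > S
< > Q
< > { S }
< > { Q S }
< > { { } S }
< > { { } Q }
< > { { } { } }

[S [Q < >] [S [Q { [S [Q { }] [S [Q { }]]] }]]]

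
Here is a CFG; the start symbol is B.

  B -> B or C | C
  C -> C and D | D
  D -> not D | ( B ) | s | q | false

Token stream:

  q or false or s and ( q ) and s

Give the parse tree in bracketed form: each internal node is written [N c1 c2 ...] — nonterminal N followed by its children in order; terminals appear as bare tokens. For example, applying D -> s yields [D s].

[B [B [B [C [D q]]] or [C [D false]]] or [C [C [C [D s]] and [D ( [B [C [D q]]] )]] and [D s]]]

B
B or C
B or C or C
C or C or C
D or C or C
q or C or C
q or D or C
q or false or C
q or false or C and D
q or false or C and D and D
q or false or D and D and D
q or false or s and D and D
q or false or s and ( B ) and D
q or false or s and ( C ) and D
q or false or s and ( D ) and D
q or false or s and ( q ) and D
q or false or s and ( q ) and s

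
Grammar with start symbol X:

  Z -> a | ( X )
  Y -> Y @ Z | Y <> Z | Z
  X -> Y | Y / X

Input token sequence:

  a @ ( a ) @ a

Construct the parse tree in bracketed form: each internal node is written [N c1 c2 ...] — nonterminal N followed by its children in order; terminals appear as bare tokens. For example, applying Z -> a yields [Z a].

[X [Y [Y [Y [Z a]] @ [Z ( [X [Y [Z a]]] )]] @ [Z a]]]

X
Y
Y @ Z
Y @ Z @ Z
Z @ Z @ Z
a @ Z @ Z
a @ ( X ) @ Z
a @ ( Y ) @ Z
a @ ( Z ) @ Z
a @ ( a ) @ Z
a @ ( a ) @ a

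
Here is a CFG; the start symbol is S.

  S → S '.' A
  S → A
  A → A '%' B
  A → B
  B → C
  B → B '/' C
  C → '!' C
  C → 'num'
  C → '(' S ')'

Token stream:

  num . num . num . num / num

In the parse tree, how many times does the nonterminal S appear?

[S [S [S [S [A [B [C num]]]] . [A [B [C num]]]] . [A [B [C num]]]] . [A [B [B [C num]] / [C num]]]]

4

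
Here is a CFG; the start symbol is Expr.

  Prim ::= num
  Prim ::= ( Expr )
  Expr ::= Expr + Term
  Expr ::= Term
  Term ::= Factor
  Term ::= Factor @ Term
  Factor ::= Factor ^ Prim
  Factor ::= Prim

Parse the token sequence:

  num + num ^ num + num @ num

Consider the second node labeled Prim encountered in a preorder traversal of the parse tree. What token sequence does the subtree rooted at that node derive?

num

[Expr [Expr [Expr [Term [Factor [Prim num]]]] + [Term [Factor [Factor [Prim num]] ^ [Prim num]]]] + [Term [Factor [Prim num]] @ [Term [Factor [Prim num]]]]]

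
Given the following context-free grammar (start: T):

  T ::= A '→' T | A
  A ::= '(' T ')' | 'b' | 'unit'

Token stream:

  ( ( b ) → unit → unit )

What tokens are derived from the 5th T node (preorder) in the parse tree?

unit

[T [A ( [T [A ( [T [A b]] )] → [T [A unit] → [T [A unit]]]] )]]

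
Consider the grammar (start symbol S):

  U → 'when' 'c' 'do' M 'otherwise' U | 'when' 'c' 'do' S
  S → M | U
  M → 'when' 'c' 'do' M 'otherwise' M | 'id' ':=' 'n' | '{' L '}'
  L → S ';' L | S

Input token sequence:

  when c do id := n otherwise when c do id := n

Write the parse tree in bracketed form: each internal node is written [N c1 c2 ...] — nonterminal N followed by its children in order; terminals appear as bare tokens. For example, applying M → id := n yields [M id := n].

S
U
when c do M otherwise U
when c do id := n otherwise U
when c do id := n otherwise when c do S
when c do id := n otherwise when c do M
when c do id := n otherwise when c do id := n

[S [U when c do [M id := n] otherwise [U when c do [S [M id := n]]]]]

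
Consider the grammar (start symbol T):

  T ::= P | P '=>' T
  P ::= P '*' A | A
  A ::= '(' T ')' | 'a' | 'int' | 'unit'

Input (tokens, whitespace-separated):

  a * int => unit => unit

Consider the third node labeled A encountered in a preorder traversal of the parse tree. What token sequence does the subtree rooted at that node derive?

[T [P [P [A a]] * [A int]] => [T [P [A unit]] => [T [P [A unit]]]]]

unit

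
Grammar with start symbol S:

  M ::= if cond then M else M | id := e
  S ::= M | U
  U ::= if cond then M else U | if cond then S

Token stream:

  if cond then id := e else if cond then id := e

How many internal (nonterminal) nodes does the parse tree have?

[S [U if cond then [M id := e] else [U if cond then [S [M id := e]]]]]

6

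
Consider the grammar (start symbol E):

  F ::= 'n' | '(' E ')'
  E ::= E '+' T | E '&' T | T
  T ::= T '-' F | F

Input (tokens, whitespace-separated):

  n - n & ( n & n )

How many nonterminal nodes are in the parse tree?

[E [E [T [T [F n]] - [F n]]] & [T [F ( [E [E [T [F n]]] & [T [F n]]] )]]]

14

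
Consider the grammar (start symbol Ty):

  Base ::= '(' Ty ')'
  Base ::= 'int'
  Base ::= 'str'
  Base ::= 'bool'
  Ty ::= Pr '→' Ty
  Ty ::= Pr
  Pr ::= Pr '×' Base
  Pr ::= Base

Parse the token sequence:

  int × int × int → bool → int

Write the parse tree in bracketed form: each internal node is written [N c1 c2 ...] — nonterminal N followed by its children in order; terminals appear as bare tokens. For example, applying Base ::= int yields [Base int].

[Ty [Pr [Pr [Pr [Base int]] × [Base int]] × [Base int]] → [Ty [Pr [Base bool]] → [Ty [Pr [Base int]]]]]

Ty
Pr → Ty
Pr × Base → Ty
Pr × Base × Base → Ty
Base × Base × Base → Ty
int × Base × Base → Ty
int × int × Base → Ty
int × int × int → Ty
int × int × int → Pr → Ty
int × int × int → Base → Ty
int × int × int → bool → Ty
int × int × int → bool → Pr
int × int × int → bool → Base
int × int × int → bool → int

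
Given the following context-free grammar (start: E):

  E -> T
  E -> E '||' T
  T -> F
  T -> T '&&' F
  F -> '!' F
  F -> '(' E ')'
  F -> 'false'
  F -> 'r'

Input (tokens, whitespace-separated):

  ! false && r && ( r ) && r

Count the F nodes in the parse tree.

6

[E [T [T [T [T [F ! [F false]]] && [F r]] && [F ( [E [T [F r]]] )]] && [F r]]]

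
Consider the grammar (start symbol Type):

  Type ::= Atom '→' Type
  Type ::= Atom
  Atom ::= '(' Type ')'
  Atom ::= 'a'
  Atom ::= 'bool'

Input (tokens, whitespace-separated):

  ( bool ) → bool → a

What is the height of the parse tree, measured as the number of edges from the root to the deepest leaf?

4

[Type [Atom ( [Type [Atom bool]] )] → [Type [Atom bool] → [Type [Atom a]]]]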